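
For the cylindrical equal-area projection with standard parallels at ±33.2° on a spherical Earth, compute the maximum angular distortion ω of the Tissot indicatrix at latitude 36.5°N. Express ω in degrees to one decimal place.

4.6°

Cylindrical equal-area (φ₀ = 33.2°): h = cos φ / cos 33.2° along meridians, k = cos 33.2° / cos φ along parallels; h·k = 1.
At 36.5°: h = 0.9607, k = 1.041; principal scales a = 1.041, b = 0.9607.
sin(ω/2) = (a − b)/(a + b) = 0.08026/2.002 = 0.04010, so ω = 2 arcsin(0.04010) ≈ 4.6°.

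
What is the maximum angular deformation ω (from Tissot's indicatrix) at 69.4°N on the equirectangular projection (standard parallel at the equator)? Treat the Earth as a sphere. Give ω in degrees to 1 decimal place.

In the plate carrée (x = Rλ, y = Rφ), meridians are true-scale (h = 1) and parallels are stretched by k = sec φ.
At 69.4°: h = 1.000, k = 2.842; principal scales a = 2.842, b = 1.000.
sin(ω/2) = (a − b)/(a + b) = 1.842/3.842 = 0.4795, so ω = 2 arcsin(0.4795) ≈ 57.3°.

57.3°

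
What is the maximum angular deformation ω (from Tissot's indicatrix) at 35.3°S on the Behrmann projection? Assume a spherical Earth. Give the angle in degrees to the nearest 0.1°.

The Behrmann projection is cylindrical equal-area with φ₀ = 30°. For cylindrical equal-area with standard parallel φ₀, h = cos φ / cos φ₀ and k = cos φ₀ / cos φ, so h·k = 1.
At 35.3°: h = 0.9424, k = 1.061; principal scales a = 1.061, b = 0.9424.
sin(ω/2) = (a − b)/(a + b) = 0.1187/2.004 = 0.05926, so ω = 2 arcsin(0.05926) ≈ 6.8°.

6.8°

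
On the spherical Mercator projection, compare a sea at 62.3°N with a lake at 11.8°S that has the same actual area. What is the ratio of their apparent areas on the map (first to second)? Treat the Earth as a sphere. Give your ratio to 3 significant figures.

On Mercator, area is exaggerated by sec²φ = 1/cos²φ.
At 62.3°: sec²(62.3°) = 1/0.4648² = 4.628.
At 11.8°: sec²(11.8°) = 1/0.9789² = 1.044.
Ratio = 4.628/1.044 = cos²(11.8°)/cos²(62.3°) ≈ 4.43.

4.43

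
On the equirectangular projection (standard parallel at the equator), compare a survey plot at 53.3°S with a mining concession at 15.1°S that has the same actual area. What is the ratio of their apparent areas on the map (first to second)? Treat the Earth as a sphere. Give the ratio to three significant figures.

1.62

For the equirectangular projection with φ₀ = 0 (plate carrée), h = 1 along meridians and k = sec φ along parallels.
Areal scale at 53.3°: h·k = 1.000 × 1.673 = 1.673.
Areal scale at 15.1°: h·k = 1.000 × 1.036 = 1.036.
Ratio = 1.673/1.036 ≈ 1.62.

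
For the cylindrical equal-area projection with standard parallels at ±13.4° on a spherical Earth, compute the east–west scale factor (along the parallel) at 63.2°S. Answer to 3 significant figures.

2.16

Cylindrical equal-area (φ₀ = 13.4°): h = cos φ / cos 13.4° along meridians, k = cos 13.4° / cos φ along parallels; h·k = 1.
k = cos 13.4° / cos 63.2° = 0.9728/0.4509 = 2.158.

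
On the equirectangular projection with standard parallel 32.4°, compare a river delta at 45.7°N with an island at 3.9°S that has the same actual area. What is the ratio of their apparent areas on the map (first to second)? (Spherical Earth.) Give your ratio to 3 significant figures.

The equidistant cylindrical projection with φ₀ = 32.4° has h = 1 (meridians true) and k = cos φ₀ / cos φ along parallels.
Areal scale at 45.7°: h·k = 1.000 × 1.209 = 1.209.
Areal scale at 3.9°: h·k = 1.000 × 0.8463 = 0.8463.
Ratio = 1.209/0.8463 ≈ 1.43.

1.43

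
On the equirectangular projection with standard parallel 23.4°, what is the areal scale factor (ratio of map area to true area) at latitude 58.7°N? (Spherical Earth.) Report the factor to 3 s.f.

1.77

In the equirectangular projection with standard parallel φ₀ = 23.4° (x = Rλ cos φ₀, y = Rφ), meridians are true-scale (h = 1) and the parallel scale is k = cos φ₀ / cos φ.
Areal scale = h·k = 1 × cos φ₀ / cos φ; at 58.7°, h = 1.000, k = 1.767, so h·k = 1.767.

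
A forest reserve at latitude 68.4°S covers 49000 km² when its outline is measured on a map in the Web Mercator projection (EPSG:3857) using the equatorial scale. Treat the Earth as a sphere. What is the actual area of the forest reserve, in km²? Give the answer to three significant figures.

6640 km²

Mercator is conformal, so the point scale is isotropic: h = k = sec φ = 1/cos φ.
Areal scale = k² = sec²φ = 1/cos²(68.4°) = 1/0.3681² = 7.379.
True area = apparent / (areal scale) = 49000 / 7.379 ≈ 6640 km².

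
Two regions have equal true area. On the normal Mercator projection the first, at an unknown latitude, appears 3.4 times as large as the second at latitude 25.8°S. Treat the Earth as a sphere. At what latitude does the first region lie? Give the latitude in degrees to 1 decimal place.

60.8°

For equal true areas on Mercator, apparent areas scale as sec²φ, so the ratio is cos²φ₂ / cos²φ₁.
cos²φ₂ / cos²φ₁ = 3.4  ⇒  cos φ₁ = cos 25.8° / √3.4 = 0.9003/1.844 = 0.4883.
φ₁ = arccos(0.4883) ≈ 60.8°.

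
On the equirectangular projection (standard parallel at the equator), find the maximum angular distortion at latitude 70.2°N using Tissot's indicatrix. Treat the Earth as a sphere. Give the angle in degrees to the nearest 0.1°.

Plate carrée maps x = Rλ, y = Rφ. The meridian scale is h = 1 and the parallel scale is k = 1/cos φ = sec φ.
At 70.2°: h = 1.000, k = 2.952; principal scales a = 2.952, b = 1.000.
sin(ω/2) = (a − b)/(a + b) = 1.952/3.952 = 0.4939, so ω = 2 arcsin(0.4939) ≈ 59.2°.

59.2°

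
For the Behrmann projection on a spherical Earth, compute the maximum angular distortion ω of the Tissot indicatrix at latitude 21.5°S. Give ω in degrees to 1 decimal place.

8.2°

The Behrmann projection is cylindrical equal-area with φ₀ = 30°. Cylindrical equal-area (φ₀ = 30°): h = cos φ / cos 30° along meridians, k = cos 30° / cos φ along parallels; h·k = 1.
At 21.5°: h = 1.074, k = 0.9308; principal scales a = 1.074, b = 0.9308.
sin(ω/2) = (a − b)/(a + b) = 0.1436/2.005 = 0.07160, so ω = 2 arcsin(0.07160) ≈ 8.2°.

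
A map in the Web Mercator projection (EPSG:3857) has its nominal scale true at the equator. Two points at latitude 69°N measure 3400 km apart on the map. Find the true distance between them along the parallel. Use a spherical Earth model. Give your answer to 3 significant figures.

The Mercator projection is conformal; its linear scale factor is the same in every direction and equals sec φ = 1/cos φ.
Along the parallel at 69°, map distances are exaggerated by k = sec 69° = 2.790.
True distance = 3400 / 2.790 = 3400 × cos 69° ≈ 1220 km.

1220 km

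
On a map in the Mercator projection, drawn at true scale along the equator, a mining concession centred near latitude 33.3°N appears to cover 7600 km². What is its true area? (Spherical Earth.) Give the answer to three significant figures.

5310 km²

The Mercator projection is conformal; its linear scale factor is the same in every direction and equals sec φ = 1/cos φ.
Areal scale = k² = sec²φ = 1/cos²(33.3°) = 1/0.8358² = 1.431.
True area = apparent / (areal scale) = 7600 / 1.431 ≈ 5310 km².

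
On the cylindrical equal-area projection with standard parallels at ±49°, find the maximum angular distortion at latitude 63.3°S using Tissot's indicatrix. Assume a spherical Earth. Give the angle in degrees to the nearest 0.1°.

Cylindrical equal-area (φ₀ = 49°): h = cos φ / cos 49° along meridians, k = cos 49° / cos φ along parallels; h·k = 1.
At 63.3°: h = 0.6849, k = 1.460; principal scales a = 1.460, b = 0.6849.
sin(ω/2) = (a − b)/(a + b) = 0.7752/2.145 = 0.3614, so ω = 2 arcsin(0.3614) ≈ 42.4°.

42.4°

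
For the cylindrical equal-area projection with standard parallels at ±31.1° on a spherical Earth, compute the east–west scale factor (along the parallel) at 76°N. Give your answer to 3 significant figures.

For cylindrical equal-area with standard parallel φ₀, h = cos φ / cos φ₀ and k = cos φ₀ / cos φ, so h·k = 1.
k = cos 31.1° / cos 76° = 0.8563/0.2419 = 3.539.

3.54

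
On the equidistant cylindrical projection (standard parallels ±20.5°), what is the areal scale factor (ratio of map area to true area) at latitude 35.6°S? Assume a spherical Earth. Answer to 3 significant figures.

The equidistant cylindrical projection with φ₀ = 20.5° has h = 1 (meridians true) and k = cos φ₀ / cos φ along parallels.
Areal scale = h·k = 1 × cos φ₀ / cos φ; at 35.6°, h = 1.000, k = 1.152, so h·k = 1.152.

1.15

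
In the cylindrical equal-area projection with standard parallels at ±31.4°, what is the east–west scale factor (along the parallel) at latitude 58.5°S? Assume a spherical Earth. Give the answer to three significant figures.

A cylindrical equal-area projection with standard parallel φ₀ has meridian scale h = cos φ / cos φ₀ and parallel scale k = cos φ₀ / cos φ (so areas are preserved, h·k = 1).
k = cos 31.4° / cos 58.5° = 0.8536/0.5225 = 1.634.

1.63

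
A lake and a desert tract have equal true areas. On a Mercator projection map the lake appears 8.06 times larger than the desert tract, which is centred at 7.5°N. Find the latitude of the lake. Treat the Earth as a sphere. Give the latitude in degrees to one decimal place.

On Mercator, (apparent₁)/(apparent₂) = sec²φ₁ / sec²φ₂ when true areas are equal.
cos²φ₂ / cos²φ₁ = 8.06  ⇒  cos φ₁ = cos 7.5° / √8.06 = 0.9914/2.839 = 0.3492.
φ₁ = arccos(0.3492) ≈ 69.6°.

69.6°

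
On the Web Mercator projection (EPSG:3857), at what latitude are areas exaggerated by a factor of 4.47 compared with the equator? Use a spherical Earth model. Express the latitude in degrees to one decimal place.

Mercator areal scale is sec²φ.
sec²φ = 4.47  ⇒  cos²φ = 0.2237  ⇒  cos φ = 0.4730.
φ = arccos(0.4730) ≈ 61.8°.

61.8°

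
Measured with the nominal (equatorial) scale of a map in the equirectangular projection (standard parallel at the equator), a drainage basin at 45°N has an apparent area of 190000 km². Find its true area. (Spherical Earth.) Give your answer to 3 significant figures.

Plate carrée maps x = Rλ, y = Rφ. The meridian scale is h = 1 and the parallel scale is k = 1/cos φ = sec φ.
Areal scale = h·k = 1 × sec φ; at 45°, h = 1.000, k = 1.414, so h·k = 1.414.
True area = apparent / (areal scale) = 190000 / 1.414 ≈ 134000 km².

134000 km²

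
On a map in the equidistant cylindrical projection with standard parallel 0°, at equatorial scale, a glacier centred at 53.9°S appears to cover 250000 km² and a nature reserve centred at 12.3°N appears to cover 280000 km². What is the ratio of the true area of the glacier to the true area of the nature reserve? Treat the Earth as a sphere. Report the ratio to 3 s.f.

0.538

On the plate carrée, areal scale = h·k = 1 × sec φ, so true area = apparent × cos φ.
True area of glacier: 250000 × cos(53.9°) = 250000 × 0.5892 = 147300 km².
True area of nature reserve: 280000 × cos(12.3°) = 280000 × 0.9770 = 273600 km².
Ratio = 147300 / 273600 ≈ 0.538.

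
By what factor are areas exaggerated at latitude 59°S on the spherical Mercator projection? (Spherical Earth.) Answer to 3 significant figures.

3.77

Mercator is conformal, so the point scale is isotropic: h = k = sec φ = 1/cos φ.
Areal scale = k² = sec²φ = 1/cos²(59°) = 1/0.5150² = 3.770.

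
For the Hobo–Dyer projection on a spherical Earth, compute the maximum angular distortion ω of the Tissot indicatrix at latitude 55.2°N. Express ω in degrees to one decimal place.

37.1°

Hobo–Dyer is a cylindrical equal-area projection with standard parallels at ±37.5°. Cylindrical equal-area (φ₀ = 37.5°): h = cos φ / cos 37.5° along meridians, k = cos 37.5° / cos φ along parallels; h·k = 1.
At 55.2°: h = 0.7194, k = 1.390; principal scales a = 1.390, b = 0.7194.
sin(ω/2) = (a − b)/(a + b) = 0.6707/2.109 = 0.3180, so ω = 2 arcsin(0.3180) ≈ 37.1°.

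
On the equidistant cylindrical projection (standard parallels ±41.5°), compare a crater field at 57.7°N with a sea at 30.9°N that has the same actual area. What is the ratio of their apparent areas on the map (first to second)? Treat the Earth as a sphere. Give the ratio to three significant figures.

1.61

In the equirectangular projection with standard parallel φ₀ = 41.5° (x = Rλ cos φ₀, y = Rφ), meridians are true-scale (h = 1) and the parallel scale is k = cos φ₀ / cos φ.
Areal scale at 57.7°: h·k = 1.000 × 1.402 = 1.402.
Areal scale at 30.9°: h·k = 1.000 × 0.8728 = 0.8728.
Ratio = 1.402/0.8728 ≈ 1.61.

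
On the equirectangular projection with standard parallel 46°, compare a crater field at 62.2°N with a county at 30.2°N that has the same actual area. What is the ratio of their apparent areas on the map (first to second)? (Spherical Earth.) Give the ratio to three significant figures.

In the equirectangular projection with standard parallel φ₀ = 46° (x = Rλ cos φ₀, y = Rφ), meridians are true-scale (h = 1) and the parallel scale is k = cos φ₀ / cos φ.
Areal scale at 62.2°: h·k = 1.000 × 1.489 = 1.489.
Areal scale at 30.2°: h·k = 1.000 × 0.8037 = 0.8037.
Ratio = 1.489/0.8037 ≈ 1.85.

1.85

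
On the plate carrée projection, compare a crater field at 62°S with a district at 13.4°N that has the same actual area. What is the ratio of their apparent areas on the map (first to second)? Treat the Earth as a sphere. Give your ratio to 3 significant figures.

In the plate carrée (x = Rλ, y = Rφ), meridians are true-scale (h = 1) and parallels are stretched by k = sec φ.
Areal scale at 62°: h·k = 1.000 × 2.130 = 2.130.
Areal scale at 13.4°: h·k = 1.000 × 1.028 = 1.028.
Ratio = 2.130/1.028 ≈ 2.07.

2.07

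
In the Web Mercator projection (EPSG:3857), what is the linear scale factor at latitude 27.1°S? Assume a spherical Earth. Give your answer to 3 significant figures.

For Mercator, h = k = sec φ (a conformal cylindrical projection has a single point scale, 1/cos φ).
k = 1/cos 27.1° = 1/0.8902 = 1.123.

1.12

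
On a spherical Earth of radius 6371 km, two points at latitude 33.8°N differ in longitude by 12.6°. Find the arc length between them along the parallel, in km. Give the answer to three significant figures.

Arc length along a parallel = R cos φ · Δλ (with Δλ in radians).
= 6371 × cos 33.8° × (12.6° × π/180) = 6371 × 0.8310 × 0.2199 ≈ 1160 km.

1160 km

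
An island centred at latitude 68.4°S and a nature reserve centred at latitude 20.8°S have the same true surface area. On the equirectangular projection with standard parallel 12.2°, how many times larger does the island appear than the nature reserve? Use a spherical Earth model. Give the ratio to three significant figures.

The equidistant cylindrical projection with φ₀ = 12.2° has h = 1 (meridians true) and k = cos φ₀ / cos φ along parallels.
Areal scale at 68.4°: h·k = 1.000 × 2.655 = 2.655.
Areal scale at 20.8°: h·k = 1.000 × 1.046 = 1.046.
Ratio = 2.655/1.046 ≈ 2.54.

2.54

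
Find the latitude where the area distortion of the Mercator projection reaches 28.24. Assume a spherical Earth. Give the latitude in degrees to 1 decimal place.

79.2°

Mercator areal scale is sec²φ.
sec²φ = 28.24  ⇒  cos²φ = 0.03541  ⇒  cos φ = 0.1882.
φ = arccos(0.1882) ≈ 79.2°.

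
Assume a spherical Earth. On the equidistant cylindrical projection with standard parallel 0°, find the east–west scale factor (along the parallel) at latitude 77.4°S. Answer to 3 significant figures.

4.58

In the plate carrée (x = Rλ, y = Rφ), meridians are true-scale (h = 1) and parallels are stretched by k = sec φ.
k = 1/cos 77.4° = 1/0.2181 = 4.584.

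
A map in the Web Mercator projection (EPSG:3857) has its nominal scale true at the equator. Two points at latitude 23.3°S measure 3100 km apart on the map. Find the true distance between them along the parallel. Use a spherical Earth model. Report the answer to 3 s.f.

2850 km

The Mercator projection is conformal; its linear scale factor is the same in every direction and equals sec φ = 1/cos φ.
Along the parallel at 23.3°, map distances are exaggerated by k = sec 23.3° = 1.089.
True distance = 3100 / 1.089 = 3100 × cos 23.3° ≈ 2850 km.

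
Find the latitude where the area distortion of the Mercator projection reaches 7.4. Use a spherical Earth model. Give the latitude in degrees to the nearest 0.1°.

68.4°

Mercator areal scale is sec²φ.
sec²φ = 7.4  ⇒  cos²φ = 0.1351  ⇒  cos φ = 0.3676.
φ = arccos(0.3676) ≈ 68.4°.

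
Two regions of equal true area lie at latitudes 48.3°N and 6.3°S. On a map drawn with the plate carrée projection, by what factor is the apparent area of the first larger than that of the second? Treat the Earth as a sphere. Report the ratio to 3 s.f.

1.49

In the plate carrée (x = Rλ, y = Rφ), meridians are true-scale (h = 1) and parallels are stretched by k = sec φ.
Areal scale at 48.3°: h·k = 1.000 × 1.503 = 1.503.
Areal scale at 6.3°: h·k = 1.000 × 1.006 = 1.006.
Ratio = 1.503/1.006 ≈ 1.49.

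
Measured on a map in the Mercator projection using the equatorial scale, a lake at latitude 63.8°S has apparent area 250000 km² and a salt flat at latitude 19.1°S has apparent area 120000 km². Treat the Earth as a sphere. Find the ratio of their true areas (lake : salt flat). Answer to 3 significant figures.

Since Mercator area scale is 1/cos²φ, the true area equals the apparent area multiplied by cos²φ.
True area of lake: 250000 × cos²(63.8°) = 250000 × 0.1949 = 48730 km².
True area of salt flat: 120000 × cos²(19.1°) = 120000 × 0.8929 = 107200 km².
Ratio = 48730 / 107200 ≈ 0.455.

0.455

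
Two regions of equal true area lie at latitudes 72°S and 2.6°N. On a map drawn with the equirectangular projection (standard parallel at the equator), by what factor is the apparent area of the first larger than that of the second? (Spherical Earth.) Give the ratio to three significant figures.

3.23

Plate carrée maps x = Rλ, y = Rφ. The meridian scale is h = 1 and the parallel scale is k = 1/cos φ = sec φ.
Areal scale at 72°: h·k = 1.000 × 3.236 = 3.236.
Areal scale at 2.6°: h·k = 1.000 × 1.001 = 1.001.
Ratio = 3.236/1.001 ≈ 3.23.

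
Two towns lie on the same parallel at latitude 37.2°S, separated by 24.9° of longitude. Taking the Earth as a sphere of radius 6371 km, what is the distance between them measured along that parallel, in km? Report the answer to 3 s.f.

Arc length along a parallel = R cos φ · Δλ (with Δλ in radians).
= 6371 × cos 37.2° × (24.9° × π/180) = 6371 × 0.7965 × 0.4346 ≈ 2210 km.

2210 km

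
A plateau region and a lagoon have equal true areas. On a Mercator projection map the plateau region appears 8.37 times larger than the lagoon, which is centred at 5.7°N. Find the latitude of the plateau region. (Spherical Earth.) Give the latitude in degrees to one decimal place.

On Mercator, (apparent₁)/(apparent₂) = sec²φ₁ / sec²φ₂ when true areas are equal.
cos²φ₂ / cos²φ₁ = 8.37  ⇒  cos φ₁ = cos 5.7° / √8.37 = 0.9951/2.893 = 0.3439.
φ₁ = arccos(0.3439) ≈ 69.9°.

69.9°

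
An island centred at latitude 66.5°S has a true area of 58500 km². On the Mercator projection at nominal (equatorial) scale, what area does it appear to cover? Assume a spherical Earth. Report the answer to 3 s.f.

The Mercator projection is conformal; its linear scale factor is the same in every direction and equals sec φ = 1/cos φ.
Areal scale = k² = sec²φ = 1/cos²(66.5°) = 1/0.3987² = 6.289.
Apparent area = 58500 × 6.289 ≈ 368000 km².

368000 km²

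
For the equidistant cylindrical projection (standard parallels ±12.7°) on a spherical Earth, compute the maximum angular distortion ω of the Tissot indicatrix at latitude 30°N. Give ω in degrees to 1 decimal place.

6.8°

In the equirectangular projection with standard parallel φ₀ = 12.7° (x = Rλ cos φ₀, y = Rφ), meridians are true-scale (h = 1) and the parallel scale is k = cos φ₀ / cos φ.
At 30°: h = 1.000, k = 1.126; principal scales a = 1.126, b = 1.000.
sin(ω/2) = (a − b)/(a + b) = 0.1265/2.126 = 0.05947, so ω = 2 arcsin(0.05947) ≈ 6.8°.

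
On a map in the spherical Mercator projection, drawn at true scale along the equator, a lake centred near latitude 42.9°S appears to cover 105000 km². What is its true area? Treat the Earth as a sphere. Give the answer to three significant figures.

56300 km²

The Mercator projection is conformal; its linear scale factor is the same in every direction and equals sec φ = 1/cos φ.
Areal scale = k² = sec²φ = 1/cos²(42.9°) = 1/0.7325² = 1.864.
True area = apparent / (areal scale) = 105000 / 1.864 ≈ 56300 km².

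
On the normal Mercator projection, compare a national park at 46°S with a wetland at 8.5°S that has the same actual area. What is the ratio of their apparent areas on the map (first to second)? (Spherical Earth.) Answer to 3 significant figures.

2.03

Mercator is conformal with k = sec φ, so areal scale = k² = sec²φ.
At 46°: sec²(46°) = 1/0.6947² = 2.072.
At 8.5°: sec²(8.5°) = 1/0.9890² = 1.022.
Ratio = 2.072/1.022 = cos²(8.5°)/cos²(46°) ≈ 2.03.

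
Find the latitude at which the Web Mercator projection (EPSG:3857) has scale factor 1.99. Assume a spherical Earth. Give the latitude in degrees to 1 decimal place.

59.8°

Mercator scale is k = sec φ = 1/cos φ.
1/cos φ = 1.99  ⇒  cos φ = 0.5025  ⇒  φ = arccos(0.5025) ≈ 59.8°.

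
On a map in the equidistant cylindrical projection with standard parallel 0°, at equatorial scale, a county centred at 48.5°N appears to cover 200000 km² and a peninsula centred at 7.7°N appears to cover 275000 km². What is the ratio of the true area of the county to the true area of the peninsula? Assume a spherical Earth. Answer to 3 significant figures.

0.486

Plate carrée has h = 1 and k = sec φ, giving areal scale sec φ; true area = (apparent area) · cos φ.
True area of county: 200000 × cos(48.5°) = 200000 × 0.6626 = 132500 km².
True area of peninsula: 275000 × cos(7.7°) = 275000 × 0.9910 = 272500 km².
Ratio = 132500 / 272500 ≈ 0.486.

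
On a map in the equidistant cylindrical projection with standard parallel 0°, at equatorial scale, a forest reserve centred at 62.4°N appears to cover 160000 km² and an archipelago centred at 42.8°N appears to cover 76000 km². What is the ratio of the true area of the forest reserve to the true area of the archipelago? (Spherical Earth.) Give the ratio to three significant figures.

Plate carrée has h = 1 and k = sec φ, giving areal scale sec φ; true area = (apparent area) · cos φ.
True area of forest reserve: 160000 × cos(62.4°) = 160000 × 0.4633 = 74130 km².
True area of archipelago: 76000 × cos(42.8°) = 76000 × 0.7337 = 55760 km².
Ratio = 74130 / 55760 ≈ 1.33.

1.33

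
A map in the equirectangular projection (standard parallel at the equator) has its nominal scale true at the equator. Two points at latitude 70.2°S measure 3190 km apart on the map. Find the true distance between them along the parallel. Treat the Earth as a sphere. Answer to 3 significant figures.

1080 km

For the equirectangular projection with φ₀ = 0 (plate carrée), h = 1 along meridians and k = sec φ along parallels.
Along the parallel at 70.2°, map distances are exaggerated by k = sec 70.2° = 2.952.
True distance = 3190 / 2.952 = 3190 × cos 70.2° ≈ 1080 km.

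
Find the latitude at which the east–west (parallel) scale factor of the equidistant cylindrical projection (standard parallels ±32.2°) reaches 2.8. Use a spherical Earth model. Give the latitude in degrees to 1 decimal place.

72.4°

In the equirectangular projection with standard parallel φ₀ = 32.2° (x = Rλ cos φ₀, y = Rφ), meridians are true-scale (h = 1) and the parallel scale is k = cos φ₀ / cos φ.
k = cos φ₀ / cos φ = 2.8  ⇒  cos φ = cos 32.2° / 2.8 = 0.3022.
φ = arccos(0.3022) ≈ 72.4°.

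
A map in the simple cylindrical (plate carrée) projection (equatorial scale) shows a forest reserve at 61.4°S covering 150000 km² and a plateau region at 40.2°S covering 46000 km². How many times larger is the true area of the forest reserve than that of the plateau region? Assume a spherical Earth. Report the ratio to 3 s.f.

On the plate carrée, areal scale = h·k = 1 × sec φ, so true area = apparent × cos φ.
True area of forest reserve: 150000 × cos(61.4°) = 150000 × 0.4787 = 71800 km².
True area of plateau region: 46000 × cos(40.2°) = 46000 × 0.7638 = 35130 km².
Ratio = 71800 / 35130 ≈ 2.04.

2.04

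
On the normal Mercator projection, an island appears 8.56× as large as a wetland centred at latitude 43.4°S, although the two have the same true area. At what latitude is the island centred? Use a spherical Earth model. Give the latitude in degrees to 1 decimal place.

For equal true areas on Mercator, apparent areas scale as sec²φ, so the ratio is cos²φ₂ / cos²φ₁.
cos²φ₂ / cos²φ₁ = 8.56  ⇒  cos φ₁ = cos 43.4° / √8.56 = 0.7266/2.926 = 0.2483.
φ₁ = arccos(0.2483) ≈ 75.6°.

75.6°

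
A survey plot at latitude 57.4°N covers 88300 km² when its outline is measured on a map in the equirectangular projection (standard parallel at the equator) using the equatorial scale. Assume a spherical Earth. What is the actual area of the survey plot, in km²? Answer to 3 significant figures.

Plate carrée maps x = Rλ, y = Rφ. The meridian scale is h = 1 and the parallel scale is k = 1/cos φ = sec φ.
Areal scale = h·k = 1 × sec φ; at 57.4°, h = 1.000, k = 1.856, so h·k = 1.856.
True area = apparent / (areal scale) = 88300 / 1.856 ≈ 47600 km².

47600 km²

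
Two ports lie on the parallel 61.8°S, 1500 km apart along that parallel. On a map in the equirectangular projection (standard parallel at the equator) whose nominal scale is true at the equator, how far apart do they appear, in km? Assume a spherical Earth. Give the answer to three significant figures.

Plate carrée maps x = Rλ, y = Rφ. The meridian scale is h = 1 and the parallel scale is k = 1/cos φ = sec φ.
Along the parallel, k = sec 61.8° = 1/0.4726 = 2.116.
Map distance = 1500 × 2.116 ≈ 3170 km.

3170 km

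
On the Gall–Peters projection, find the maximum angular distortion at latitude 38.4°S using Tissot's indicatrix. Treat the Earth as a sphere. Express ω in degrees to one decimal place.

11.8°

Gall–Peters is a cylindrical equal-area projection with standard parallels at ±45°. For cylindrical equal-area with standard parallel φ₀, h = cos φ / cos φ₀ and k = cos φ₀ / cos φ, so h·k = 1.
At 38.4°: h = 1.108, k = 0.9023; principal scales a = 1.108, b = 0.9023.
sin(ω/2) = (a − b)/(a + b) = 0.2060/2.011 = 0.1025, so ω = 2 arcsin(0.1025) ≈ 11.8°.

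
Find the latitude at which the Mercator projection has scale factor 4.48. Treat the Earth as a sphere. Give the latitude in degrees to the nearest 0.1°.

Mercator scale is k = sec φ = 1/cos φ.
1/cos φ = 4.48  ⇒  cos φ = 0.2232  ⇒  φ = arccos(0.2232) ≈ 77.1°.

77.1°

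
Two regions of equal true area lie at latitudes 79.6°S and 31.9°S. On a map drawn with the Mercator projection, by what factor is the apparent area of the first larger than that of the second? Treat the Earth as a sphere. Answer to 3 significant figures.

22.1

Mercator is conformal with k = sec φ, so areal scale = k² = sec²φ.
At 79.6°: sec²(79.6°) = 1/0.1805² = 30.69.
At 31.9°: sec²(31.9°) = 1/0.8490² = 1.387.
Ratio = 30.69/1.387 = cos²(31.9°)/cos²(79.6°) ≈ 22.1.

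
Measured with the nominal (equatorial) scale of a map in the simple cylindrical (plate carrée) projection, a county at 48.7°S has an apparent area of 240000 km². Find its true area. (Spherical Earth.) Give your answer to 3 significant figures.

Plate carrée maps x = Rλ, y = Rφ. The meridian scale is h = 1 and the parallel scale is k = 1/cos φ = sec φ.
Areal scale = h·k = 1 × sec φ; at 48.7°, h = 1.000, k = 1.515, so h·k = 1.515.
True area = apparent / (areal scale) = 240000 / 1.515 ≈ 158000 km².

158000 km²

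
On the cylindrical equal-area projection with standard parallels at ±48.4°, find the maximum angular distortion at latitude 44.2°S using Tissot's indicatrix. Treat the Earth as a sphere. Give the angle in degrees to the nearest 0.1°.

8.8°

For cylindrical equal-area with standard parallel φ₀, h = cos φ / cos φ₀ and k = cos φ₀ / cos φ, so h·k = 1.
At 44.2°: h = 1.080, k = 0.9261; principal scales a = 1.080, b = 0.9261.
sin(ω/2) = (a − b)/(a + b) = 0.1537/2.006 = 0.07663, so ω = 2 arcsin(0.07663) ≈ 8.8°.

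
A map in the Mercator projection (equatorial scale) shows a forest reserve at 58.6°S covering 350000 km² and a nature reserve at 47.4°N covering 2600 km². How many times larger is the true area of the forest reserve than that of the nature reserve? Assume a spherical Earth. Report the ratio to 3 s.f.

Mercator's areal exaggeration is sec²φ; hence true area = (apparent area) · cos²φ.
True area of forest reserve: 350000 × cos²(58.6°) = 350000 × 0.2715 = 95010 km².
True area of nature reserve: 2600 × cos²(47.4°) = 2600 × 0.4582 = 1191 km².
Ratio = 95010 / 1191 ≈ 79.8.

79.8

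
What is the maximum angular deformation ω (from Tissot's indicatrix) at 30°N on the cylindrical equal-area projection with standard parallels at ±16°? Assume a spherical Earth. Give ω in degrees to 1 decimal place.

For cylindrical equal-area with standard parallel φ₀, h = cos φ / cos φ₀ and k = cos φ₀ / cos φ, so h·k = 1.
At 30°: h = 0.9009, k = 1.110; principal scales a = 1.110, b = 0.9009.
sin(ω/2) = (a − b)/(a + b) = 0.2090/2.011 = 0.1040, so ω = 2 arcsin(0.1040) ≈ 11.9°.

11.9°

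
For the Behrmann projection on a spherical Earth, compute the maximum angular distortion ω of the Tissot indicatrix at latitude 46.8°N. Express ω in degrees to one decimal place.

26.7°

The Behrmann projection is cylindrical equal-area with φ₀ = 30°. Cylindrical equal-area (φ₀ = 30°): h = cos φ / cos 30° along meridians, k = cos 30° / cos φ along parallels; h·k = 1.
At 46.8°: h = 0.7904, k = 1.265; principal scales a = 1.265, b = 0.7904.
sin(ω/2) = (a − b)/(a + b) = 0.4747/2.056 = 0.2309, so ω = 2 arcsin(0.2309) ≈ 26.7°.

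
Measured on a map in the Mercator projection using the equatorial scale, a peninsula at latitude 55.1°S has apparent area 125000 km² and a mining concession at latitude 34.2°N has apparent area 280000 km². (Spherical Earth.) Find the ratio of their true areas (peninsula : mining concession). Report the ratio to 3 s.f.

0.214

On Mercator the areal scale is sec²φ, so true area = apparent × cos²φ.
True area of peninsula: 125000 × cos²(55.1°) = 125000 × 0.3274 = 40920 km².
True area of mining concession: 280000 × cos²(34.2°) = 280000 × 0.6841 = 191500 km².
Ratio = 40920 / 191500 ≈ 0.214.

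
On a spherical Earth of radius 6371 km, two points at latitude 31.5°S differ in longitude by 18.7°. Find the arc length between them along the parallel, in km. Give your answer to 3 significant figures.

Arc length along a parallel = R cos φ · Δλ (with Δλ in radians).
= 6371 × cos 31.5° × (18.7° × π/180) = 6371 × 0.8526 × 0.3264 ≈ 1770 km.

1770 km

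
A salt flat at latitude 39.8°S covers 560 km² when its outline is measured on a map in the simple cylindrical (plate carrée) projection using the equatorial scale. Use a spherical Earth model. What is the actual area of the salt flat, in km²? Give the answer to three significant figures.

In the plate carrée (x = Rλ, y = Rφ), meridians are true-scale (h = 1) and parallels are stretched by k = sec φ.
Areal scale = h·k = 1 × sec φ; at 39.8°, h = 1.000, k = 1.302, so h·k = 1.302.
True area = apparent / (areal scale) = 560 / 1.302 ≈ 430 km².

430 km²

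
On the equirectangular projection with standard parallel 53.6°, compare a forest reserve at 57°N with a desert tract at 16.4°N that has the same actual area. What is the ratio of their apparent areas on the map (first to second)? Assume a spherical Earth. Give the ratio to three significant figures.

With standard parallel φ₀ = 53.6°, the equirectangular projection gives x = Rλ cos φ₀, y = Rφ, so h = 1 and k = cos 53.6° / cos φ.
Areal scale at 57°: h·k = 1.000 × 1.090 = 1.090.
Areal scale at 16.4°: h·k = 1.000 × 0.6186 = 0.6186.
Ratio = 1.090/0.6186 ≈ 1.76.

1.76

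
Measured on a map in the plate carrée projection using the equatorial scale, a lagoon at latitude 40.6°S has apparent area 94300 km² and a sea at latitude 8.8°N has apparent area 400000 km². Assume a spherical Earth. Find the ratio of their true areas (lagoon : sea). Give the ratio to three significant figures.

0.181

On the plate carrée, areal scale = h·k = 1 × sec φ, so true area = apparent × cos φ.
True area of lagoon: 94300 × cos(40.6°) = 94300 × 0.7593 = 71600 km².
True area of sea: 400000 × cos(8.8°) = 400000 × 0.9882 = 395300 km².
Ratio = 71600 / 395300 ≈ 0.181.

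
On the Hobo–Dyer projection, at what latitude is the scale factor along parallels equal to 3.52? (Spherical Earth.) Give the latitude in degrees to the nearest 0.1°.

77.0°

The Hobo–Dyer projection is cylindrical equal-area with φ₀ = 37.5°. A cylindrical equal-area projection with standard parallel φ₀ has meridian scale h = cos φ / cos φ₀ and parallel scale k = cos φ₀ / cos φ (so areas are preserved, h·k = 1).
k = cos φ₀ / cos φ = 3.52  ⇒  cos φ = cos 37.5° / 3.52 = 0.2254.
φ = arccos(0.2254) ≈ 77.0°.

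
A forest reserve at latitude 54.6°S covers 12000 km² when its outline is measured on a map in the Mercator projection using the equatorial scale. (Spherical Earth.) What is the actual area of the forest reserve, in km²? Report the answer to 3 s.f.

4030 km²

The Mercator projection is conformal; its linear scale factor is the same in every direction and equals sec φ = 1/cos φ.
Areal scale = k² = sec²φ = 1/cos²(54.6°) = 1/0.5793² = 2.980.
True area = apparent / (areal scale) = 12000 / 2.980 ≈ 4030 km².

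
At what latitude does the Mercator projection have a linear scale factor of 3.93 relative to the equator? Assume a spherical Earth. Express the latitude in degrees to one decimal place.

75.3°

Mercator scale is k = sec φ = 1/cos φ.
1/cos φ = 3.93  ⇒  cos φ = 0.2545  ⇒  φ = arccos(0.2545) ≈ 75.3°.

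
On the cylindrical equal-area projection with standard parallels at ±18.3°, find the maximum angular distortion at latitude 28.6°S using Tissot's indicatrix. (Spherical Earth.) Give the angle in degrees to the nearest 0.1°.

A cylindrical equal-area projection with standard parallel φ₀ has meridian scale h = cos φ / cos φ₀ and parallel scale k = cos φ₀ / cos φ (so areas are preserved, h·k = 1).
At 28.6°: h = 0.9248, k = 1.081; principal scales a = 1.081, b = 0.9248.
sin(ω/2) = (a − b)/(a + b) = 0.1566/2.006 = 0.07807, so ω = 2 arcsin(0.07807) ≈ 9.0°.

9.0°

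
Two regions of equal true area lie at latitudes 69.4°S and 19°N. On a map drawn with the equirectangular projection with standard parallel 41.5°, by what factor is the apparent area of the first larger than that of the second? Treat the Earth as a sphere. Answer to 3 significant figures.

In the equirectangular projection with standard parallel φ₀ = 41.5° (x = Rλ cos φ₀, y = Rφ), meridians are true-scale (h = 1) and the parallel scale is k = cos φ₀ / cos φ.
Areal scale at 69.4°: h·k = 1.000 × 2.129 = 2.129.
Areal scale at 19°: h·k = 1.000 × 0.7921 = 0.7921.
Ratio = 2.129/0.7921 ≈ 2.69.

2.69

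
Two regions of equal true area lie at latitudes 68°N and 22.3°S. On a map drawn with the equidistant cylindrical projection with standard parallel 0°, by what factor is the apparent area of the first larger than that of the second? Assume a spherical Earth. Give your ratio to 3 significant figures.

Plate carrée maps x = Rλ, y = Rφ. The meridian scale is h = 1 and the parallel scale is k = 1/cos φ = sec φ.
Areal scale at 68°: h·k = 1.000 × 2.669 = 2.669.
Areal scale at 22.3°: h·k = 1.000 × 1.081 = 1.081.
Ratio = 2.669/1.081 ≈ 2.47.

2.47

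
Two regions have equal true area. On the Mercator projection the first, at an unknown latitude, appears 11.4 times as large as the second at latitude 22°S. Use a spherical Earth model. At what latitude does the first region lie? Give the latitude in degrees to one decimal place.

On Mercator, (apparent₁)/(apparent₂) = sec²φ₁ / sec²φ₂ when true areas are equal.
cos²φ₂ / cos²φ₁ = 11.4  ⇒  cos φ₁ = cos 22° / √11.4 = 0.9272/3.376 = 0.2746.
φ₁ = arccos(0.2746) ≈ 74.1°.

74.1°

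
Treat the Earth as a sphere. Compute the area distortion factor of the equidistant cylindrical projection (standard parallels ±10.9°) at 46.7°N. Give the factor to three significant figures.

1.43

With standard parallel φ₀ = 10.9°, the equirectangular projection gives x = Rλ cos φ₀, y = Rφ, so h = 1 and k = cos 10.9° / cos φ.
Areal scale = h·k = 1 × cos φ₀ / cos φ; at 46.7°, h = 1.000, k = 1.432, so h·k = 1.432.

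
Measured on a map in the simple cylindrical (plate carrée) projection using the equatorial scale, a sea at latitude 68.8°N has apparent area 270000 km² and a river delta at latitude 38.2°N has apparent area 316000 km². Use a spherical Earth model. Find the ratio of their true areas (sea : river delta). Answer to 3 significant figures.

0.393

Plate carrée has h = 1 and k = sec φ, giving areal scale sec φ; true area = (apparent area) · cos φ.
True area of sea: 270000 × cos(68.8°) = 270000 × 0.3616 = 97640 km².
True area of river delta: 316000 × cos(38.2°) = 316000 × 0.7859 = 248300 km².
Ratio = 97640 / 248300 ≈ 0.393.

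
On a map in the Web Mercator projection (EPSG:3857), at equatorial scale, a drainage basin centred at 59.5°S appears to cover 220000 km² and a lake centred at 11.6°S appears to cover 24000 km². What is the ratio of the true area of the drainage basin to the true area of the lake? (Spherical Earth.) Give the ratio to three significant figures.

Mercator's areal exaggeration is sec²φ; hence true area = (apparent area) · cos²φ.
True area of drainage basin: 220000 × cos²(59.5°) = 220000 × 0.2576 = 56670 km².
True area of lake: 24000 × cos²(11.6°) = 24000 × 0.9596 = 23030 km².
Ratio = 56670 / 23030 ≈ 2.46.

2.46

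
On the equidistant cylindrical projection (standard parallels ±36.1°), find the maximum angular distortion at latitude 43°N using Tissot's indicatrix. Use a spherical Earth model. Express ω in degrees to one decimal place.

With standard parallel φ₀ = 36.1°, the equirectangular projection gives x = Rλ cos φ₀, y = Rφ, so h = 1 and k = cos 36.1° / cos φ.
At 43°: h = 1.000, k = 1.105; principal scales a = 1.105, b = 1.000.
sin(ω/2) = (a − b)/(a + b) = 0.1048/2.105 = 0.04978, so ω = 2 arcsin(0.04978) ≈ 5.7°.

5.7°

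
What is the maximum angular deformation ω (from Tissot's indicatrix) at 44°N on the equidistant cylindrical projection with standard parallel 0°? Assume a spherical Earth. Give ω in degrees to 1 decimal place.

For the equirectangular projection with φ₀ = 0 (plate carrée), h = 1 along meridians and k = sec φ along parallels.
At 44°: h = 1.000, k = 1.390; principal scales a = 1.390, b = 1.000.
sin(ω/2) = (a − b)/(a + b) = 0.3902/2.390 = 0.1632, so ω = 2 arcsin(0.1632) ≈ 18.8°.

18.8°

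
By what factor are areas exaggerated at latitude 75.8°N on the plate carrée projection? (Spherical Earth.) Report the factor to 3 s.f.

For the equirectangular projection with φ₀ = 0 (plate carrée), h = 1 along meridians and k = sec φ along parallels.
Areal scale = h·k = 1 × sec φ; at 75.8°, h = 1.000, k = 4.077, so h·k = 4.077.

4.08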